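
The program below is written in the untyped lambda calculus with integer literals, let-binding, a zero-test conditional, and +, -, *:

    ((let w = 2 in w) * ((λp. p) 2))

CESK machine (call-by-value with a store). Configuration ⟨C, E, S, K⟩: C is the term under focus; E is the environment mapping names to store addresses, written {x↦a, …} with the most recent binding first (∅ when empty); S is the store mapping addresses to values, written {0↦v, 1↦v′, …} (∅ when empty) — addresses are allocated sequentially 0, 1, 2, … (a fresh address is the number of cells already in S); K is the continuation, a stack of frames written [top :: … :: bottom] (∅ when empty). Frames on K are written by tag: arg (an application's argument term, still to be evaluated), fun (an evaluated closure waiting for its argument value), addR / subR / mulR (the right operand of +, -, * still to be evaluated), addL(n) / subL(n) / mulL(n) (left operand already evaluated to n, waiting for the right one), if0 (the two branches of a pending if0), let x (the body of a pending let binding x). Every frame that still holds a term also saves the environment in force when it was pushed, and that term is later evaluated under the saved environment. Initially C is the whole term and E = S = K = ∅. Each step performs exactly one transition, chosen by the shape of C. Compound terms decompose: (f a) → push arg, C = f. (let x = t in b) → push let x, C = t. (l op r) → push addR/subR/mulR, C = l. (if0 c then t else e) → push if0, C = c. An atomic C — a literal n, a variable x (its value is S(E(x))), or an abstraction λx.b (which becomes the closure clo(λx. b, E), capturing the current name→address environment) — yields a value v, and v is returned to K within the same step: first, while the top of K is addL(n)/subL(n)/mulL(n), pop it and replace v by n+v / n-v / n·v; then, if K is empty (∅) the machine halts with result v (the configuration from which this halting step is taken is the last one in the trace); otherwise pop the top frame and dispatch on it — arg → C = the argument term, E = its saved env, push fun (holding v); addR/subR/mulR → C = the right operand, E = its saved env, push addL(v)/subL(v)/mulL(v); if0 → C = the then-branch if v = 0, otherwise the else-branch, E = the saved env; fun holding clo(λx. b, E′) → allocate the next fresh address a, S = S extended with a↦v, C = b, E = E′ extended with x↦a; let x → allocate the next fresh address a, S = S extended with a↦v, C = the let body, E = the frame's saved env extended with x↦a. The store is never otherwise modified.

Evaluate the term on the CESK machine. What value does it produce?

Answer: 4

Derivation:
0. ⟨C=((let w = 2 in w) * ((λp. p) 2)); E=∅; S=∅; K=∅⟩
1. ⟨C=(let w = 2 in w); E=∅; S=∅; K=[mulR]⟩
2. ⟨C=2; E=∅; S=∅; K=[let w :: mulR]⟩
3. ⟨C=w; E={w↦0}; S={0↦2}; K=[mulR]⟩
4. ⟨C=((λp. p) 2); E=∅; S={0↦2}; K=[mulL(2)]⟩
5. ⟨C=(λp. p); E=∅; S={0↦2}; K=[arg :: mulL(2)]⟩
6. ⟨C=2; E=∅; S={0↦2}; K=[fun :: mulL(2)]⟩
7. ⟨C=p; E={p↦1}; S={0↦2, 1↦2}; K=[mulL(2)]⟩
→ final value 4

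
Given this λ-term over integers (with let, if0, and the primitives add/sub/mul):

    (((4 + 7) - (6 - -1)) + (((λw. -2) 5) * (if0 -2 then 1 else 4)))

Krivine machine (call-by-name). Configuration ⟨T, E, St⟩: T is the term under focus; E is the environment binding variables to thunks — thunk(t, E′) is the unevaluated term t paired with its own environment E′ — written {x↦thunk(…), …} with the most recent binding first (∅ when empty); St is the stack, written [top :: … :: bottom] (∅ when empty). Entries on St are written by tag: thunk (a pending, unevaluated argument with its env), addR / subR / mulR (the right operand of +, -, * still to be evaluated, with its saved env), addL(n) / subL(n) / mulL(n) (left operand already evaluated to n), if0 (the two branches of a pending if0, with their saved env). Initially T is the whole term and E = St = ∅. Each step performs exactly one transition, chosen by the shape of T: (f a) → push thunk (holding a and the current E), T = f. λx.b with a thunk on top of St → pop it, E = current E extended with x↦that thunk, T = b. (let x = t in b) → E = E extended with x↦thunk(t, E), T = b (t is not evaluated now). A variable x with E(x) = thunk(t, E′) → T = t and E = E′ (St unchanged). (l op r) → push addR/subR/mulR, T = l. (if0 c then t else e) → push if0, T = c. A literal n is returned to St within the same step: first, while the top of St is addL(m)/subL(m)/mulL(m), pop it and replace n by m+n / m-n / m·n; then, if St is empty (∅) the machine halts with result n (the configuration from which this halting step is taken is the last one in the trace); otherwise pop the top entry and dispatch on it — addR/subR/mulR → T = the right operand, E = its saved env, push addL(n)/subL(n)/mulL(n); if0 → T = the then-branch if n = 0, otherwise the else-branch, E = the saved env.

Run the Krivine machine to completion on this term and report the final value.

Answer: -4

Derivation:
step 0: <T=(((4 + 7) - (6 - -1)) + (((λw. -2) 5) * (if0 -2 then 1 else 4))), E=∅, St=∅>
step 1: <T=((4 + 7) - (6 - -1)), E=∅, St=[addR]>
step 2: <T=(4 + 7), E=∅, St=[subR :: addR]>
step 3: <T=4, E=∅, St=[addR :: subR :: addR]>
step 4: <T=7, E=∅, St=[addL(4) :: subR :: addR]>
step 5: <T=(6 - -1), E=∅, St=[subL(11) :: addR]>
step 6: <T=6, E=∅, St=[subR :: subL(11) :: addR]>
step 7: <T=-1, E=∅, St=[subL(6) :: subL(11) :: addR]>
step 8: <T=(((λw. -2) 5) * (if0 -2 then 1 else 4)), E=∅, St=[addL(4)]>
step 9: <T=((λw. -2) 5), E=∅, St=[mulR :: addL(4)]>
step 10: <T=(λw. -2), E=∅, St=[thunk :: mulR :: addL(4)]>
step 11: <T=-2, E={w↦thunk(5, ∅)}, St=[mulR :: addL(4)]>
step 12: <T=(if0 -2 then 1 else 4), E=∅, St=[mulL(-2) :: addL(4)]>
step 13: <T=-2, E=∅, St=[if0 :: mulL(-2) :: addL(4)]>
step 14: <T=4, E=∅, St=[mulL(-2) :: addL(4)]>
→ final value -4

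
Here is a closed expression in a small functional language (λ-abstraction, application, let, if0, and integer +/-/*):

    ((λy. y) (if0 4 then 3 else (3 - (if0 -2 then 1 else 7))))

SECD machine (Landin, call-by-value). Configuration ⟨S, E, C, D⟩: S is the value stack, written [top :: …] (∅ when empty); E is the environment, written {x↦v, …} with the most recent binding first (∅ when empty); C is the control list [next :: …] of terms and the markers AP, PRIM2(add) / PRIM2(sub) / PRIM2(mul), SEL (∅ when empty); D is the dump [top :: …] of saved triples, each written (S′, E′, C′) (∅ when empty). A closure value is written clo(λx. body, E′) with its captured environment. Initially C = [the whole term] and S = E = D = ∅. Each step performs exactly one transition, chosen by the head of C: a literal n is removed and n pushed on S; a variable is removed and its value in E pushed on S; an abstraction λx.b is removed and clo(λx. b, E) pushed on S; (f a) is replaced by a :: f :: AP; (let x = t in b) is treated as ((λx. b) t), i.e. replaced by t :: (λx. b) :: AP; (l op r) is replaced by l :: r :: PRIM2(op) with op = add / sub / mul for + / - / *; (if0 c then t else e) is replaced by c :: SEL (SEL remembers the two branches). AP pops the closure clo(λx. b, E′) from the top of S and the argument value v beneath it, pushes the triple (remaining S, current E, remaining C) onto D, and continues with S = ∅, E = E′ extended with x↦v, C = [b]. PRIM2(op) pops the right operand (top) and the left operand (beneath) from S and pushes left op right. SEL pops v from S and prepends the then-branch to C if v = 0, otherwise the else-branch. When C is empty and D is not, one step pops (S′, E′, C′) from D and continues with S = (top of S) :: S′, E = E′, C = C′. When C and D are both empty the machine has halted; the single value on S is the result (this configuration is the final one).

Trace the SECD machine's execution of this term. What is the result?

t=0: ⟨S=∅; E=∅; C=[((λy. y) (if0 4 then 3 else (3 - (if0 -2 then 1 else 7))))]; D=∅⟩
t=1: ⟨S=∅; E=∅; C=[(if0 4 then 3 else (3 - (if0 -2 then 1 else 7))) :: (λy. y) :: AP]; D=∅⟩
t=2: ⟨S=∅; E=∅; C=[4 :: SEL :: (λy. y) :: AP]; D=∅⟩
t=3: ⟨S=[4]; E=∅; C=[SEL :: (λy. y) :: AP]; D=∅⟩
t=4: ⟨S=∅; E=∅; C=[(3 - (if0 -2 then 1 else 7)) :: (λy. y) :: AP]; D=∅⟩
t=5: ⟨S=∅; E=∅; C=[3 :: (if0 -2 then 1 else 7) :: PRIM2(sub) :: (λy. y) :: AP]; D=∅⟩
t=6: ⟨S=[3]; E=∅; C=[(if0 -2 then 1 else 7) :: PRIM2(sub) :: (λy. y) :: AP]; D=∅⟩
t=7: ⟨S=[3]; E=∅; C=[-2 :: SEL :: PRIM2(sub) :: (λy. y) :: AP]; D=∅⟩
t=8: ⟨S=[-2 :: 3]; E=∅; C=[SEL :: PRIM2(sub) :: (λy. y) :: AP]; D=∅⟩
t=9: ⟨S=[3]; E=∅; C=[7 :: PRIM2(sub) :: (λy. y) :: AP]; D=∅⟩
t=10: ⟨S=[7 :: 3]; E=∅; C=[PRIM2(sub) :: (λy. y) :: AP]; D=∅⟩
t=11: ⟨S=[-4]; E=∅; C=[(λy. y) :: AP]; D=∅⟩
t=12: ⟨S=[clo(λy. y, ∅) :: -4]; E=∅; C=[AP]; D=∅⟩
t=13: ⟨S=∅; E={y↦-4}; C=[y]; D=[(∅, ∅, ∅)]⟩
t=14: ⟨S=[-4]; E={y↦-4}; C=∅; D=[(∅, ∅, ∅)]⟩
t=15: ⟨S=[-4]; E=∅; C=∅; D=∅⟩
→ final value -4

Answer: -4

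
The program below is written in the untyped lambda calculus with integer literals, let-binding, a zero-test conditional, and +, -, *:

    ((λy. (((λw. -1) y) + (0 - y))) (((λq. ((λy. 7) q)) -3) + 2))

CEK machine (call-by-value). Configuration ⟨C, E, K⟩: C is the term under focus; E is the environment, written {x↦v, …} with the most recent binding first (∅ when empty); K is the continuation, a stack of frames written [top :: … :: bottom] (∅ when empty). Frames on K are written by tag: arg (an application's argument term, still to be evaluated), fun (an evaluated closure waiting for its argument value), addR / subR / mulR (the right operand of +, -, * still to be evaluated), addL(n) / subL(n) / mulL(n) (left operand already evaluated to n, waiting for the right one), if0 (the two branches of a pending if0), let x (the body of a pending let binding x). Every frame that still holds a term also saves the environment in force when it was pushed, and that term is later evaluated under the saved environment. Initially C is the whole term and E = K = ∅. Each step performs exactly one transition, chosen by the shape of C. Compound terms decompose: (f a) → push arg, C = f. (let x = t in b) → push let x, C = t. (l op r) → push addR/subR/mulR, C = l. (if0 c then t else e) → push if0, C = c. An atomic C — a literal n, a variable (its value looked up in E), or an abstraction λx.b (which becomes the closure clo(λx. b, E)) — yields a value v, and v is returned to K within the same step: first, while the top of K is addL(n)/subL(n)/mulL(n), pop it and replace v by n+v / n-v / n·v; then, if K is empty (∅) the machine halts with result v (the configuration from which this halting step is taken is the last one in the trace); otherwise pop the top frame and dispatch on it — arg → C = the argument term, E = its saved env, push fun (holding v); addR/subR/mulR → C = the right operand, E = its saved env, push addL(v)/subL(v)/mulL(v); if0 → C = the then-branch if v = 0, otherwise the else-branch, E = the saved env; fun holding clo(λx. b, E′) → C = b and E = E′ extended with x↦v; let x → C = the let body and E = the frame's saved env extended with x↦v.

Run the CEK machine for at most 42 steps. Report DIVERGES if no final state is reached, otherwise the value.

t=0: <C=((λy. (((λw. -1) y) + (0 - y))) (((λq. ((λy. 7) q)) -3) + 2)), E=∅, K=∅>
t=1: <C=(λy. (((λw. -1) y) + (0 - y))), E=∅, K=[arg]>
t=2: <C=(((λq. ((λy. 7) q)) -3) + 2), E=∅, K=[fun]>
t=3: <C=((λq. ((λy. 7) q)) -3), E=∅, K=[addR :: fun]>
t=4: <C=(λq. ((λy. 7) q)), E=∅, K=[arg :: addR :: fun]>
t=5: <C=-3, E=∅, K=[fun :: addR :: fun]>
t=6: <C=((λy. 7) q), E={q↦-3}, K=[addR :: fun]>
t=7: <C=(λy. 7), E={q↦-3}, K=[arg :: addR :: fun]>
t=8: <C=q, E={q↦-3}, K=[fun :: addR :: fun]>
t=9: <C=7, E={y↦-3, q↦-3}, K=[addR :: fun]>
t=10: <C=2, E=∅, K=[addL(7) :: fun]>
t=11: <C=(((λw. -1) y) + (0 - y)), E={y↦9}, K=∅>
t=12: <C=((λw. -1) y), E={y↦9}, K=[addR]>
t=13: <C=(λw. -1), E={y↦9}, K=[arg :: addR]>
t=14: <C=y, E={y↦9}, K=[fun :: addR]>
t=15: <C=-1, E={w↦9, y↦9}, K=[addR]>
t=16: <C=(0 - y), E={y↦9}, K=[addL(-1)]>
t=17: <C=0, E={y↦9}, K=[subR :: addL(-1)]>
t=18: <C=y, E={y↦9}, K=[subL(0) :: addL(-1)]>
→ final value -10

Answer: -10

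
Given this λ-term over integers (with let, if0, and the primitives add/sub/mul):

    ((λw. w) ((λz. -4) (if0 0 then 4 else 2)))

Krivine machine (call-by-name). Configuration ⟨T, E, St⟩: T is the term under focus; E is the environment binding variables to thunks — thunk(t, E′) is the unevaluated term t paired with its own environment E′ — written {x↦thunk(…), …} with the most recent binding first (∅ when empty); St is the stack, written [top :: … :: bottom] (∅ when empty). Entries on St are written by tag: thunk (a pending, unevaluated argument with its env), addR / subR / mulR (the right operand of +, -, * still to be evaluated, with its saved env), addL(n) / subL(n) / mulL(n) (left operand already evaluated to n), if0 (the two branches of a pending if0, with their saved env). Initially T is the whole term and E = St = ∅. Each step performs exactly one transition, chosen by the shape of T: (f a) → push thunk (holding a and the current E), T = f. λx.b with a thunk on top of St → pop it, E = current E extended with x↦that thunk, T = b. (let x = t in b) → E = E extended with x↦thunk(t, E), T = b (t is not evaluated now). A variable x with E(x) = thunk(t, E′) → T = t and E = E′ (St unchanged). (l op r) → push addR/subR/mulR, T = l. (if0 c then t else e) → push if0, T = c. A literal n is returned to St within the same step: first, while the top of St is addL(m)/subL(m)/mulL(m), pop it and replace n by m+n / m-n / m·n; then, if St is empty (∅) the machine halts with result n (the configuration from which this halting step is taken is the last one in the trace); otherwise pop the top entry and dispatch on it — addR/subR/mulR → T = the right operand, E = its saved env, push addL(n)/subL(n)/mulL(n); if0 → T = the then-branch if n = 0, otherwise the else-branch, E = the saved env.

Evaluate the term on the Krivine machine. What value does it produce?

[0] ⟨T=((λw. w) ((λz. -4) (if0 0 then 4 else 2))); E=∅; St=∅⟩
[1] ⟨T=(λw. w); E=∅; St=[thunk]⟩
[2] ⟨T=w; E={w↦thunk(((λz. -4) (if0 0 then 4 else 2)), ∅)}; St=∅⟩
[3] ⟨T=((λz. -4) (if0 0 then 4 else 2)); E=∅; St=∅⟩
[4] ⟨T=(λz. -4); E=∅; St=[thunk]⟩
[5] ⟨T=-4; E={z↦thunk((if0 0 then 4 else 2), ∅)}; St=∅⟩
→ final value -4

Answer: -4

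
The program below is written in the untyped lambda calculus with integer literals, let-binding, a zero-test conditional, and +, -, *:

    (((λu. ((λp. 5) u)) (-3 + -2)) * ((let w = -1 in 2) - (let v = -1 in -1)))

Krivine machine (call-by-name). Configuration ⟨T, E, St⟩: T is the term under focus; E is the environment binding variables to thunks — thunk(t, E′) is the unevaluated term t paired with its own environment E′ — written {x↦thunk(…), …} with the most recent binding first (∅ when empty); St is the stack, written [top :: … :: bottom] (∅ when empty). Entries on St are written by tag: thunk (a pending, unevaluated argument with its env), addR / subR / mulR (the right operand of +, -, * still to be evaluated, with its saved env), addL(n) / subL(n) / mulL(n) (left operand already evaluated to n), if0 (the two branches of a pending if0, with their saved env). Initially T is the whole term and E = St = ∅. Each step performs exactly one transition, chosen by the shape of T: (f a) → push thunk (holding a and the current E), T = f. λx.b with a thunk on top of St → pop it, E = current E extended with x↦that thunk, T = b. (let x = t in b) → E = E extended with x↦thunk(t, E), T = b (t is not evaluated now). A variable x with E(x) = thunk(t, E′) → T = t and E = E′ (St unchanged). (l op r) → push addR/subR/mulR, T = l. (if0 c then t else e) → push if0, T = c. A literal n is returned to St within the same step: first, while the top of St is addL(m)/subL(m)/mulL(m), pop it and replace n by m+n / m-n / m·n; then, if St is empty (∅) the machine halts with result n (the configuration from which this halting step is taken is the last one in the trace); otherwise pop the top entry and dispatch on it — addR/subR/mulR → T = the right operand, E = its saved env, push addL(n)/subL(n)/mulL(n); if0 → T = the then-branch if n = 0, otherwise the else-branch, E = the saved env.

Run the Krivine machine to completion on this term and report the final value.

[0] ⟨T=(((λu. ((λp. 5) u)) (-3 + -2)) * ((let w = -1 in 2) - (let v = -1 in -1))); E=∅; St=∅⟩
[1] ⟨T=((λu. ((λp. 5) u)) (-3 + -2)); E=∅; St=[mulR]⟩
[2] ⟨T=(λu. ((λp. 5) u)); E=∅; St=[thunk :: mulR]⟩
[3] ⟨T=((λp. 5) u); E={u↦thunk((-3 + -2), ∅)}; St=[mulR]⟩
[4] ⟨T=(λp. 5); E={u↦thunk((-3 + -2), ∅)}; St=[thunk :: mulR]⟩
[5] ⟨T=5; E={p↦thunk(u, {u↦thunk((-3 + -2), ∅)}), u↦thunk((-3 + -2), ∅)}; St=[mulR]⟩
[6] ⟨T=((let w = -1 in 2) - (let v = -1 in -1)); E=∅; St=[mulL(5)]⟩
[7] ⟨T=(let w = -1 in 2); E=∅; St=[subR :: mulL(5)]⟩
[8] ⟨T=2; E={w↦thunk(-1, ∅)}; St=[subR :: mulL(5)]⟩
[9] ⟨T=(let v = -1 in -1); E=∅; St=[subL(2) :: mulL(5)]⟩
[10] ⟨T=-1; E={v↦thunk(-1, ∅)}; St=[subL(2) :: mulL(5)]⟩
→ final value 15

Answer: 15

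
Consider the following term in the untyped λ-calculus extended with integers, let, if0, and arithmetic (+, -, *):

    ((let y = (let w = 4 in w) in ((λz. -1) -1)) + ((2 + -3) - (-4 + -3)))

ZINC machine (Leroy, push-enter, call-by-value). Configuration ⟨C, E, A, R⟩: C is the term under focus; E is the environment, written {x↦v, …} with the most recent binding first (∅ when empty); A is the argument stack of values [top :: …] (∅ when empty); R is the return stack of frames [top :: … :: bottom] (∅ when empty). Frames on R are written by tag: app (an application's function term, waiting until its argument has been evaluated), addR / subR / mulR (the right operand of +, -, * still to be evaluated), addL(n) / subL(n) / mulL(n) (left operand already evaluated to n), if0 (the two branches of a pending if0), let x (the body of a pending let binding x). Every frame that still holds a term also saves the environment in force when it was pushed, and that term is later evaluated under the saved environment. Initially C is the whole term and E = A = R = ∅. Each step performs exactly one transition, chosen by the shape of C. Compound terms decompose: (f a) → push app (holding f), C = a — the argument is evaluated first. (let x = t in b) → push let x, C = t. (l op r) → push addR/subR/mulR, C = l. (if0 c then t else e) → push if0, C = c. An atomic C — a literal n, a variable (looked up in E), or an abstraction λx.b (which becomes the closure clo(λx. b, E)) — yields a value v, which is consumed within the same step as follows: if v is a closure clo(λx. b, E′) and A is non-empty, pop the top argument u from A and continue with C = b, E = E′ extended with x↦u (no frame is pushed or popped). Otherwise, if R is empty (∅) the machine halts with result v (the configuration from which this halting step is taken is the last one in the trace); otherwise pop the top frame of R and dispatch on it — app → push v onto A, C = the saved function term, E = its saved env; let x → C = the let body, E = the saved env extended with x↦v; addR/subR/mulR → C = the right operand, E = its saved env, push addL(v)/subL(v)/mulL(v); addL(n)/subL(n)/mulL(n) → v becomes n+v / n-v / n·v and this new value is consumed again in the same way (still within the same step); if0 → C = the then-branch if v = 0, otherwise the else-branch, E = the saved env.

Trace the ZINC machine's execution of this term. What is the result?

Answer: 5

Machine steps:
t=0: [C=((let y = (let w = 4 in w) in ((λz. -1) -1)) + ((2 + -3) - (-4 + -3))) | E=∅ | A=∅ | R=∅]
t=1: [C=(let y = (let w = 4 in w) in ((λz. -1) -1)) | E=∅ | A=∅ | R=[addR]]
t=2: [C=(let w = 4 in w) | E=∅ | A=∅ | R=[let y :: addR]]
t=3: [C=4 | E=∅ | A=∅ | R=[let w :: let y :: addR]]
t=4: [C=w | E={w↦4} | A=∅ | R=[let y :: addR]]
t=5: [C=((λz. -1) -1) | E={y↦4} | A=∅ | R=[addR]]
t=6: [C=-1 | E={y↦4} | A=∅ | R=[app :: addR]]
t=7: [C=(λz. -1) | E={y↦4} | A=[-1] | R=[addR]]
t=8: [C=-1 | E={z↦-1, y↦4} | A=∅ | R=[addR]]
t=9: [C=((2 + -3) - (-4 + -3)) | E=∅ | A=∅ | R=[addL(-1)]]
t=10: [C=(2 + -3) | E=∅ | A=∅ | R=[subR :: addL(-1)]]
t=11: [C=2 | E=∅ | A=∅ | R=[addR :: subR :: addL(-1)]]
t=12: [C=-3 | E=∅ | A=∅ | R=[addL(2) :: subR :: addL(-1)]]
t=13: [C=(-4 + -3) | E=∅ | A=∅ | R=[subL(-1) :: addL(-1)]]
t=14: [C=-4 | E=∅ | A=∅ | R=[addR :: subL(-1) :: addL(-1)]]
t=15: [C=-3 | E=∅ | A=∅ | R=[addL(-4) :: subL(-1) :: addL(-1)]]
→ final value 5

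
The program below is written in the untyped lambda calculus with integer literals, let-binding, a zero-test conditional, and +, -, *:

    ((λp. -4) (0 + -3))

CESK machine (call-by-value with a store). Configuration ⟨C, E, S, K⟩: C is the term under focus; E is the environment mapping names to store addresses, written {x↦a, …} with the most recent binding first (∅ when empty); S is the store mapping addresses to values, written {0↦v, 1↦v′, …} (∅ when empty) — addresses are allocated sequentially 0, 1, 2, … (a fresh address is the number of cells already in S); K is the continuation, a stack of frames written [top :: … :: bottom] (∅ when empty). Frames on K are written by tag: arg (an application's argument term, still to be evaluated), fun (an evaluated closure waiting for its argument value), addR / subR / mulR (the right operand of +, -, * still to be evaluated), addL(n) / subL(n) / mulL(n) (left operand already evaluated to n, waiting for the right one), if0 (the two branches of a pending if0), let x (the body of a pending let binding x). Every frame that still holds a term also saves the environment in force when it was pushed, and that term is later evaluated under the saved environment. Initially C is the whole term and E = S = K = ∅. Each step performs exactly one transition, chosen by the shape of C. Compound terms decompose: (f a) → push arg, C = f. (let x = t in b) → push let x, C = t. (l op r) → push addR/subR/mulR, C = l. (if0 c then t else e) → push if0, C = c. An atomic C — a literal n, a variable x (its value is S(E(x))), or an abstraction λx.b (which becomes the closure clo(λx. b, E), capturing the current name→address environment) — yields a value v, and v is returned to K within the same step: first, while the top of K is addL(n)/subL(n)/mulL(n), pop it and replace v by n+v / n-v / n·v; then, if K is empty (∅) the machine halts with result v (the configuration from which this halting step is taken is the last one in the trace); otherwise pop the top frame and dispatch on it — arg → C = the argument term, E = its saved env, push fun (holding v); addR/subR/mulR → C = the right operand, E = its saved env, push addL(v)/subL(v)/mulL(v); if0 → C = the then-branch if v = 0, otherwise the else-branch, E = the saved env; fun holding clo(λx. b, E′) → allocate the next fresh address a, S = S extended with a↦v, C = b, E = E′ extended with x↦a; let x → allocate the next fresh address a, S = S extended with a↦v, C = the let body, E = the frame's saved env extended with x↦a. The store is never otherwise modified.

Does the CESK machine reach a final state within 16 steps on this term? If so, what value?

Answer: -4

Execution trace:
[0] <C=((λp. -4) (0 + -3)), E=∅, S=∅, K=∅>
[1] <C=(λp. -4), E=∅, S=∅, K=[arg]>
[2] <C=(0 + -3), E=∅, S=∅, K=[fun]>
[3] <C=0, E=∅, S=∅, K=[addR :: fun]>
[4] <C=-3, E=∅, S=∅, K=[addL(0) :: fun]>
[5] <C=-4, E={p↦0}, S={0↦-3}, K=∅>
→ final value -4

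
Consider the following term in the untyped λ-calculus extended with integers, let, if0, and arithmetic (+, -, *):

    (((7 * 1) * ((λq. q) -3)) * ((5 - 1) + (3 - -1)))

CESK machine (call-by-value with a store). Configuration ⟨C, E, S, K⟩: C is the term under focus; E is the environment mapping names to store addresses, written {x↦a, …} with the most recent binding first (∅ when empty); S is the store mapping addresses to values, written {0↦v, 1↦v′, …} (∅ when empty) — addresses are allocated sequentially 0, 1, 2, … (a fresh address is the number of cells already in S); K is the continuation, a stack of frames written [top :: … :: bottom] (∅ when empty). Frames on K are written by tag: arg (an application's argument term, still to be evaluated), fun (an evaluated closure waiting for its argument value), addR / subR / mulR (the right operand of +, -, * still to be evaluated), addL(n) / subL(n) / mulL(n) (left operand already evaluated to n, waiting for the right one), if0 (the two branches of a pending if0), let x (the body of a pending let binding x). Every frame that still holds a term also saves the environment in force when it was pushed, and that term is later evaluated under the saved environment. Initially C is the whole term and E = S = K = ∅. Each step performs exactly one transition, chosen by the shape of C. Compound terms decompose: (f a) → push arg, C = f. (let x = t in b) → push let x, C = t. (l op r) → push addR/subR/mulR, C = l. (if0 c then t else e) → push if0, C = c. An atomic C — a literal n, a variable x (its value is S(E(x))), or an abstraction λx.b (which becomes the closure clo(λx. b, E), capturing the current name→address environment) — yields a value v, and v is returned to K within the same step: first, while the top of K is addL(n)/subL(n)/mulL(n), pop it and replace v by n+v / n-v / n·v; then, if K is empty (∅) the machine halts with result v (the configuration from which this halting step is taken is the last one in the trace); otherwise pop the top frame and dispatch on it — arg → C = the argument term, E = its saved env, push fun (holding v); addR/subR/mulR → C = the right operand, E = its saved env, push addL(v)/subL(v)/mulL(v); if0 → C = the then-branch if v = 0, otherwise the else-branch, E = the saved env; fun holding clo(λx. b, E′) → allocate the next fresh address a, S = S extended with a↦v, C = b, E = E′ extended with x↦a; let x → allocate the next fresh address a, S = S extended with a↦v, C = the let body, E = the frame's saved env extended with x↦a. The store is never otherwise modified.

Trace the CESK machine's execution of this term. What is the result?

Answer: -168

Execution trace:
0. [C=(((7 * 1) * ((λq. q) -3)) * ((5 - 1) + (3 - -1))) | E=∅ | S=∅ | K=∅]
1. [C=((7 * 1) * ((λq. q) -3)) | E=∅ | S=∅ | K=[mulR]]
2. [C=(7 * 1) | E=∅ | S=∅ | K=[mulR :: mulR]]
3. [C=7 | E=∅ | S=∅ | K=[mulR :: mulR :: mulR]]
4. [C=1 | E=∅ | S=∅ | K=[mulL(7) :: mulR :: mulR]]
5. [C=((λq. q) -3) | E=∅ | S=∅ | K=[mulL(7) :: mulR]]
6. [C=(λq. q) | E=∅ | S=∅ | K=[arg :: mulL(7) :: mulR]]
7. [C=-3 | E=∅ | S=∅ | K=[fun :: mulL(7) :: mulR]]
8. [C=q | E={q↦0} | S={0↦-3} | K=[mulL(7) :: mulR]]
9. [C=((5 - 1) + (3 - -1)) | E=∅ | S={0↦-3} | K=[mulL(-21)]]
10. [C=(5 - 1) | E=∅ | S={0↦-3} | K=[addR :: mulL(-21)]]
11. [C=5 | E=∅ | S={0↦-3} | K=[subR :: addR :: mulL(-21)]]
12. [C=1 | E=∅ | S={0↦-3} | K=[subL(5) :: addR :: mulL(-21)]]
13. [C=(3 - -1) | E=∅ | S={0↦-3} | K=[addL(4) :: mulL(-21)]]
14. [C=3 | E=∅ | S={0↦-3} | K=[subR :: addL(4) :: mulL(-21)]]
15. [C=-1 | E=∅ | S={0↦-3} | K=[subL(3) :: addL(4) :: mulL(-21)]]
→ final value -168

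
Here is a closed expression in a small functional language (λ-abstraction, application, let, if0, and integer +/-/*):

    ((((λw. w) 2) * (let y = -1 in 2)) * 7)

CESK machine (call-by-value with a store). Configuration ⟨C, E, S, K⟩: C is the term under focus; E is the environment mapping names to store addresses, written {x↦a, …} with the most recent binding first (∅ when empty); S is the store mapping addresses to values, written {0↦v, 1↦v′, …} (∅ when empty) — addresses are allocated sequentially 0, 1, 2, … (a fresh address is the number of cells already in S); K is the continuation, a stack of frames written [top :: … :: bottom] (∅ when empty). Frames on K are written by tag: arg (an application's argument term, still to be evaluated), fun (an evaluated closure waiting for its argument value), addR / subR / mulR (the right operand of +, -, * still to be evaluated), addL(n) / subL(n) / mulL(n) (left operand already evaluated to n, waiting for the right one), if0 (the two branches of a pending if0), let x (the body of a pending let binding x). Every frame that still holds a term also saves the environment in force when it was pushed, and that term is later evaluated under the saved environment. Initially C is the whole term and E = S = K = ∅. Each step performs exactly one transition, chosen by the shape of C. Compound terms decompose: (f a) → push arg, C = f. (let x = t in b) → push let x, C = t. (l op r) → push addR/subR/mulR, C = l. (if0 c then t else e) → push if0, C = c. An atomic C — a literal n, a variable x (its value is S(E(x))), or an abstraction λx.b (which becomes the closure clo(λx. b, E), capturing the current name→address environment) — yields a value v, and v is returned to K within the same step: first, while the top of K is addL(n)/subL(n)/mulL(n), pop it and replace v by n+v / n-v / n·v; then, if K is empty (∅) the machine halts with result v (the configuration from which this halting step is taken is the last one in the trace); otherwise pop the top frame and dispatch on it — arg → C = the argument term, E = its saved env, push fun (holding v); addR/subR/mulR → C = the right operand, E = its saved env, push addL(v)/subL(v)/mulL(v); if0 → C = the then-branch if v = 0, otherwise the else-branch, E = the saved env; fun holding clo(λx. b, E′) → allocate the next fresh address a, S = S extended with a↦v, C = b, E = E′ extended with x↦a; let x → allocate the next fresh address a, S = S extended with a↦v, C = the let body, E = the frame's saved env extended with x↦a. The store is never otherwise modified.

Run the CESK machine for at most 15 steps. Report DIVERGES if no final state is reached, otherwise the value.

Answer: 28

Derivation:
t=0: <C=((((λw. w) 2) * (let y = -1 in 2)) * 7), E=∅, S=∅, K=∅>
t=1: <C=(((λw. w) 2) * (let y = -1 in 2)), E=∅, S=∅, K=[mulR]>
t=2: <C=((λw. w) 2), E=∅, S=∅, K=[mulR :: mulR]>
t=3: <C=(λw. w), E=∅, S=∅, K=[arg :: mulR :: mulR]>
t=4: <C=2, E=∅, S=∅, K=[fun :: mulR :: mulR]>
t=5: <C=w, E={w↦0}, S={0↦2}, K=[mulR :: mulR]>
t=6: <C=(let y = -1 in 2), E=∅, S={0↦2}, K=[mulL(2) :: mulR]>
t=7: <C=-1, E=∅, S={0↦2}, K=[let y :: mulL(2) :: mulR]>
t=8: <C=2, E={y↦1}, S={0↦2, 1↦-1}, K=[mulL(2) :: mulR]>
t=9: <C=7, E=∅, S={0↦2, 1↦-1}, K=[mulL(4)]>
→ final value 28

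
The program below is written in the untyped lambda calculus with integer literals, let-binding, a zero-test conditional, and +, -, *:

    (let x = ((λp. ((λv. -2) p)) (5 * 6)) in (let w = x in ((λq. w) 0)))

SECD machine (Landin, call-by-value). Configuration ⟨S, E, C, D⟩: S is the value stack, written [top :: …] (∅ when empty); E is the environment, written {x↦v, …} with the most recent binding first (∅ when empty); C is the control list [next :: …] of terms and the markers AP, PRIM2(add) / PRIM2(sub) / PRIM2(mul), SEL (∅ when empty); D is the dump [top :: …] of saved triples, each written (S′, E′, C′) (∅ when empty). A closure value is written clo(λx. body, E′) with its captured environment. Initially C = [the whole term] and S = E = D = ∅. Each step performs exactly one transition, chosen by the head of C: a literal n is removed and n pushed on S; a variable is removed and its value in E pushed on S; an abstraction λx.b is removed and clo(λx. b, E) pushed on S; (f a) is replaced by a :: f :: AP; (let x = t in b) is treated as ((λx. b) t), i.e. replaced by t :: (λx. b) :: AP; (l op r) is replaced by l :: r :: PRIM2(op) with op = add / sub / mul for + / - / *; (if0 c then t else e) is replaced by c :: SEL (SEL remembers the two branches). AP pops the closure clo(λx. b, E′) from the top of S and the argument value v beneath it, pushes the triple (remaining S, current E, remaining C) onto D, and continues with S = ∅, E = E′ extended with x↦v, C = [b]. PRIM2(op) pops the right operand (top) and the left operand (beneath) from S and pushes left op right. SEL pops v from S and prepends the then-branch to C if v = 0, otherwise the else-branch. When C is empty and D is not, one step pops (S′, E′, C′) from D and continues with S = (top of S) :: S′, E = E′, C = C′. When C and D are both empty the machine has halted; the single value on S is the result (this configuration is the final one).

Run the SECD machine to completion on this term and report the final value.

[0] [S=∅ | E=∅ | C=[(let x = ((λp. ((λv. -2) p)) (5 * 6)) in (let w = x in ((λq. w) 0)))] | D=∅]
[1] [S=∅ | E=∅ | C=[((λp. ((λv. -2) p)) (5 * 6)) :: (λx. (let w = x in ((λq. w) 0))) :: AP] | D=∅]
[2] [S=∅ | E=∅ | C=[(5 * 6) :: (λp. ((λv. -2) p)) :: AP :: (λx. (let w = x in ((λq. w) 0))) :: AP] | D=∅]
[3] [S=∅ | E=∅ | C=[5 :: 6 :: PRIM2(mul) :: (λp. ((λv. -2) p)) :: AP :: (λx. (let w = x in ((λq. w) 0))) :: AP] | D=∅]
[4] [S=[5] | E=∅ | C=[6 :: PRIM2(mul) :: (λp. ((λv. -2) p)) :: AP :: (λx. (let w = x in ((λq. w) 0))) :: AP] | D=∅]
[5] [S=[6 :: 5] | E=∅ | C=[PRIM2(mul) :: (λp. ((λv. -2) p)) :: AP :: (λx. (let w = x in ((λq. w) 0))) :: AP] | D=∅]
[6] [S=[30] | E=∅ | C=[(λp. ((λv. -2) p)) :: AP :: (λx. (let w = x in ((λq. w) 0))) :: AP] | D=∅]
[7] [S=[clo(λp. ((λv. -2) p), ∅) :: 30] | E=∅ | C=[AP :: (λx. (let w = x in ((λq. w) 0))) :: AP] | D=∅]
[8] [S=∅ | E={p↦30} | C=[((λv. -2) p)] | D=[(∅, ∅, [(λx. (let w = x in ((λq. w) 0))) :: AP])]]
[9] [S=∅ | E={p↦30} | C=[p :: (λv. -2) :: AP] | D=[(∅, ∅, [(λx. (let w = x in ((λq. w) 0))) :: AP])]]
[10] [S=[30] | E={p↦30} | C=[(λv. -2) :: AP] | D=[(∅, ∅, [(λx. (let w = x in ((λq. w) 0))) :: AP])]]
[11] [S=[clo(λv. -2, {p↦30}) :: 30] | E={p↦30} | C=[AP] | D=[(∅, ∅, [(λx. (let w = x in ((λq. w) 0))) :: AP])]]
[12] [S=∅ | E={v↦30, p↦30} | C=[-2] | D=[(∅, {p↦30}, ∅) :: (∅, ∅, [(λx. (let w = x in ((λq. w) 0))) :: AP])]]
[13] [S=[-2] | E={v↦30, p↦30} | C=∅ | D=[(∅, {p↦30}, ∅) :: (∅, ∅, [(λx. (let w = x in ((λq. w) 0))) :: AP])]]
[14] [S=[-2] | E={p↦30} | C=∅ | D=[(∅, ∅, [(λx. (let w = x in ((λq. w) 0))) :: AP])]]
[15] [S=[-2] | E=∅ | C=[(λx. (let w = x in ((λq. w) 0))) :: AP] | D=∅]
[16] [S=[clo(λx. (let w = x in ((λq. w) 0)), ∅) :: -2] | E=∅ | C=[AP] | D=∅]
[17] [S=∅ | E={x↦-2} | C=[(let w = x in ((λq. w) 0))] | D=[(∅, ∅, ∅)]]
[18] [S=∅ | E={x↦-2} | C=[x :: (λw. ((λq. w) 0)) :: AP] | D=[(∅, ∅, ∅)]]
[19] [S=[-2] | E={x↦-2} | C=[(λw. ((λq. w) 0)) :: AP] | D=[(∅, ∅, ∅)]]
[20] [S=[clo(λw. ((λq. w) 0), {x↦-2}) :: -2] | E={x↦-2} | C=[AP] | D=[(∅, ∅, ∅)]]
[21] [S=∅ | E={w↦-2, x↦-2} | C=[((λq. w) 0)] | D=[(∅, {x↦-2}, ∅) :: (∅, ∅, ∅)]]
[22] [S=∅ | E={w↦-2, x↦-2} | C=[0 :: (λq. w) :: AP] | D=[(∅, {x↦-2}, ∅) :: (∅, ∅, ∅)]]
[23] [S=[0] | E={w↦-2, x↦-2} | C=[(λq. w) :: AP] | D=[(∅, {x↦-2}, ∅) :: (∅, ∅, ∅)]]
[24] [S=[clo(λq. w, {w↦-2, x↦-2}) :: 0] | E={w↦-2, x↦-2} | C=[AP] | D=[(∅, {x↦-2}, ∅) :: (∅, ∅, ∅)]]
[25] [S=∅ | E={q↦0, w↦-2, x↦-2} | C=[w] | D=[(∅, {w↦-2, x↦-2}, ∅) :: (∅, {x↦-2}, ∅) :: (∅, ∅, ∅)]]
[26] [S=[-2] | E={q↦0, w↦-2, x↦-2} | C=∅ | D=[(∅, {w↦-2, x↦-2}, ∅) :: (∅, {x↦-2}, ∅) :: (∅, ∅, ∅)]]
[27] [S=[-2] | E={w↦-2, x↦-2} | C=∅ | D=[(∅, {x↦-2}, ∅) :: (∅, ∅, ∅)]]
[28] [S=[-2] | E={x↦-2} | C=∅ | D=[(∅, ∅, ∅)]]
[29] [S=[-2] | E=∅ | C=∅ | D=∅]
→ final value -2

Answer: -2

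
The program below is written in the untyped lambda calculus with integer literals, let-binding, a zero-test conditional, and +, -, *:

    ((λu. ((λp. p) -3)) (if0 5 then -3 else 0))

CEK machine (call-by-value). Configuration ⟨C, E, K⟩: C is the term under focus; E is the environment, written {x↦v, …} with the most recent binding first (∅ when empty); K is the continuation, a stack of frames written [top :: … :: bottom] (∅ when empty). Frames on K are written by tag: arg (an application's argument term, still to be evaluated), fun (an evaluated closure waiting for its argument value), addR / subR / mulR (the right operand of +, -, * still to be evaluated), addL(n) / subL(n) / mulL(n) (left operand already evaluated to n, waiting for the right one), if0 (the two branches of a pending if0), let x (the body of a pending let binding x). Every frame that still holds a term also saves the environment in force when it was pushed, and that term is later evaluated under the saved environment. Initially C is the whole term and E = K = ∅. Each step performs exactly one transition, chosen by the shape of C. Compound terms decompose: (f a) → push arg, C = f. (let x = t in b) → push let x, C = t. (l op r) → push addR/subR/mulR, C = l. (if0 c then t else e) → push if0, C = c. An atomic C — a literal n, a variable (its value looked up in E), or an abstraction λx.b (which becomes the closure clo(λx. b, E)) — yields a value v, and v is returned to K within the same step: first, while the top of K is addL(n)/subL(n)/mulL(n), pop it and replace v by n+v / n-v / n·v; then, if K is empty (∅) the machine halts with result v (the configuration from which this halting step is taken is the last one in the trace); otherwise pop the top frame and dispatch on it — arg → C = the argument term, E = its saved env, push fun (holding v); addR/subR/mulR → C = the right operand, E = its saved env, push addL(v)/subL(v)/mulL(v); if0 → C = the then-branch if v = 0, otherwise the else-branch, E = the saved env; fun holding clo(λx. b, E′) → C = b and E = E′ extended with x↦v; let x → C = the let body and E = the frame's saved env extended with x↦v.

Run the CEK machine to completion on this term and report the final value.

step 0: [C=((λu. ((λp. p) -3)) (if0 5 then -3 else 0)) | E=∅ | K=∅]
step 1: [C=(λu. ((λp. p) -3)) | E=∅ | K=[arg]]
step 2: [C=(if0 5 then -3 else 0) | E=∅ | K=[fun]]
step 3: [C=5 | E=∅ | K=[if0 :: fun]]
step 4: [C=0 | E=∅ | K=[fun]]
step 5: [C=((λp. p) -3) | E={u↦0} | K=∅]
step 6: [C=(λp. p) | E={u↦0} | K=[arg]]
step 7: [C=-3 | E={u↦0} | K=[fun]]
step 8: [C=p | E={p↦-3, u↦0} | K=∅]
→ final value -3

Answer: -3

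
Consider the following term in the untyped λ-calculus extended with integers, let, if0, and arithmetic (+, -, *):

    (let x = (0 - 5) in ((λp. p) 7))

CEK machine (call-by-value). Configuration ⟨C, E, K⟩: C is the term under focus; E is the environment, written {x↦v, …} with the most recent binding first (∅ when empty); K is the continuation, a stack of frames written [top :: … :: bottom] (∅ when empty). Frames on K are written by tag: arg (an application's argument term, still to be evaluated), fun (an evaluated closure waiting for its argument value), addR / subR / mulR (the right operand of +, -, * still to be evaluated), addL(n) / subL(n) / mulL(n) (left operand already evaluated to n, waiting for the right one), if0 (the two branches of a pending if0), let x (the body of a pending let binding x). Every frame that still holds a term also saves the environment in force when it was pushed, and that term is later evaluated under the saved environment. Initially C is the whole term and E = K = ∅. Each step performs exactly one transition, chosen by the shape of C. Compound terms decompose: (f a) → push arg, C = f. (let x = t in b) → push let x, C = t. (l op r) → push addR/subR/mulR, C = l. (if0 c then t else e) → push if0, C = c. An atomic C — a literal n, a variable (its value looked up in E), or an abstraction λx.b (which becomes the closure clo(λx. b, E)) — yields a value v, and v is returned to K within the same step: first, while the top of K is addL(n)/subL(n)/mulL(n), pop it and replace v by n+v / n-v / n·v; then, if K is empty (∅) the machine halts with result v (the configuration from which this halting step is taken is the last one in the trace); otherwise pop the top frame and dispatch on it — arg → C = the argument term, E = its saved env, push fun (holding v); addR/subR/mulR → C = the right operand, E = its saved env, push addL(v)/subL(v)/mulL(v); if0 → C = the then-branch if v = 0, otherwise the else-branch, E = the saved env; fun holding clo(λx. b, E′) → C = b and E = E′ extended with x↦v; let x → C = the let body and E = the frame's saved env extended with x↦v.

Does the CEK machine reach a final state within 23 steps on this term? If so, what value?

0. <C=(let x = (0 - 5) in ((λp. p) 7)), E=∅, K=∅>
1. <C=(0 - 5), E=∅, K=[let x]>
2. <C=0, E=∅, K=[subR :: let x]>
3. <C=5, E=∅, K=[subL(0) :: let x]>
4. <C=((λp. p) 7), E={x↦-5}, K=∅>
5. <C=(λp. p), E={x↦-5}, K=[arg]>
6. <C=7, E={x↦-5}, K=[fun]>
7. <C=p, E={p↦7, x↦-5}, K=∅>
→ final value 7

Answer: 7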